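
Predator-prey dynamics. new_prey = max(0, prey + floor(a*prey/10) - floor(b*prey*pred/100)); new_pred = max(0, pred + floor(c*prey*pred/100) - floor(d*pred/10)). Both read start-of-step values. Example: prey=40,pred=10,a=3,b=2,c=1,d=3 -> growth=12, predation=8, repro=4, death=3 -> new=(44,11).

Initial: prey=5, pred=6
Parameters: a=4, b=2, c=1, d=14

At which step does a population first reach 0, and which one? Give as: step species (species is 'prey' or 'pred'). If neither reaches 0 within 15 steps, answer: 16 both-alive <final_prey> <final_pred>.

Answer: 1 pred

Derivation:
Step 1: prey: 5+2-0=7; pred: 6+0-8=0
First extinction: pred at step 1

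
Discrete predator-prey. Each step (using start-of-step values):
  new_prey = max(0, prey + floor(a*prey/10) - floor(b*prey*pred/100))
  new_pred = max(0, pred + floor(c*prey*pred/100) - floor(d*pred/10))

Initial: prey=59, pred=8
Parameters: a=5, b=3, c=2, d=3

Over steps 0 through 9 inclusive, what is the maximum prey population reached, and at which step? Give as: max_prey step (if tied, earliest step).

Step 1: prey: 59+29-14=74; pred: 8+9-2=15
Step 2: prey: 74+37-33=78; pred: 15+22-4=33
Step 3: prey: 78+39-77=40; pred: 33+51-9=75
Step 4: prey: 40+20-90=0; pred: 75+60-22=113
Step 5: prey: 0+0-0=0; pred: 113+0-33=80
Step 6: prey: 0+0-0=0; pred: 80+0-24=56
Step 7: prey: 0+0-0=0; pred: 56+0-16=40
Step 8: prey: 0+0-0=0; pred: 40+0-12=28
Step 9: prey: 0+0-0=0; pred: 28+0-8=20
Max prey = 78 at step 2

Answer: 78 2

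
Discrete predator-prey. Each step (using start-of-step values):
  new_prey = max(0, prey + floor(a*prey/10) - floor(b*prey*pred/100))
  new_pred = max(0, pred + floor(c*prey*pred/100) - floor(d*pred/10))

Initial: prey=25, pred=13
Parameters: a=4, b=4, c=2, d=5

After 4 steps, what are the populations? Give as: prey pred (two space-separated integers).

Answer: 17 8

Derivation:
Step 1: prey: 25+10-13=22; pred: 13+6-6=13
Step 2: prey: 22+8-11=19; pred: 13+5-6=12
Step 3: prey: 19+7-9=17; pred: 12+4-6=10
Step 4: prey: 17+6-6=17; pred: 10+3-5=8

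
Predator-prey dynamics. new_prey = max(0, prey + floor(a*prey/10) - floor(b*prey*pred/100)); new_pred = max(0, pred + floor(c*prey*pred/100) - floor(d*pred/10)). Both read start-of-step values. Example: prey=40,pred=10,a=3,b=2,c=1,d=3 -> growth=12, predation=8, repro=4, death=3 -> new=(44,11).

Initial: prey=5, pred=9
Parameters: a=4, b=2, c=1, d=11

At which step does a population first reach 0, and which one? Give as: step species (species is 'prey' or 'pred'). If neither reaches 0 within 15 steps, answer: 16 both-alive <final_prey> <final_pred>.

Answer: 1 pred

Derivation:
Step 1: prey: 5+2-0=7; pred: 9+0-9=0
First extinction: pred at step 1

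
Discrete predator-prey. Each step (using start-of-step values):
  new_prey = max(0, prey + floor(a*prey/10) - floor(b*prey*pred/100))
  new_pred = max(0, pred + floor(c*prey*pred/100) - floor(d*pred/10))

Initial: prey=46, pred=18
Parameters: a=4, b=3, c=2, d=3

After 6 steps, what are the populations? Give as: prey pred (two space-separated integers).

Answer: 0 19

Derivation:
Step 1: prey: 46+18-24=40; pred: 18+16-5=29
Step 2: prey: 40+16-34=22; pred: 29+23-8=44
Step 3: prey: 22+8-29=1; pred: 44+19-13=50
Step 4: prey: 1+0-1=0; pred: 50+1-15=36
Step 5: prey: 0+0-0=0; pred: 36+0-10=26
Step 6: prey: 0+0-0=0; pred: 26+0-7=19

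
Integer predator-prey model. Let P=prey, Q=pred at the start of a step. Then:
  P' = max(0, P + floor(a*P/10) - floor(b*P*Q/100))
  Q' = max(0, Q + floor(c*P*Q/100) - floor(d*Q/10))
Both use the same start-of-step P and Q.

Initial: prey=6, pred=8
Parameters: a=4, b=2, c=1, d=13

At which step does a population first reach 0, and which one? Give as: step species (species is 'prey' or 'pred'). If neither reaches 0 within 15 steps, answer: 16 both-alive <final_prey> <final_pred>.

Step 1: prey: 6+2-0=8; pred: 8+0-10=0
First extinction: pred at step 1

Answer: 1 pred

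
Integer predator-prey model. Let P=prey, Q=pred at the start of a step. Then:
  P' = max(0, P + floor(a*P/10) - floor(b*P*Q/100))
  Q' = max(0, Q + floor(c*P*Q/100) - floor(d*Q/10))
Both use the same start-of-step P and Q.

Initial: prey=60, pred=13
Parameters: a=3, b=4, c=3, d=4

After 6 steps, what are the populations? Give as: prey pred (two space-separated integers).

Step 1: prey: 60+18-31=47; pred: 13+23-5=31
Step 2: prey: 47+14-58=3; pred: 31+43-12=62
Step 3: prey: 3+0-7=0; pred: 62+5-24=43
Step 4: prey: 0+0-0=0; pred: 43+0-17=26
Step 5: prey: 0+0-0=0; pred: 26+0-10=16
Step 6: prey: 0+0-0=0; pred: 16+0-6=10

Answer: 0 10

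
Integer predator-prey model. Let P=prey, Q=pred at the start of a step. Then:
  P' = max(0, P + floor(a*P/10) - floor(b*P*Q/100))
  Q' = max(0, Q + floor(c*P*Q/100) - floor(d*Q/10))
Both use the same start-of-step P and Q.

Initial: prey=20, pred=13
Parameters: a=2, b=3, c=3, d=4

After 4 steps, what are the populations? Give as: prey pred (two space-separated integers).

Answer: 6 14

Derivation:
Step 1: prey: 20+4-7=17; pred: 13+7-5=15
Step 2: prey: 17+3-7=13; pred: 15+7-6=16
Step 3: prey: 13+2-6=9; pred: 16+6-6=16
Step 4: prey: 9+1-4=6; pred: 16+4-6=14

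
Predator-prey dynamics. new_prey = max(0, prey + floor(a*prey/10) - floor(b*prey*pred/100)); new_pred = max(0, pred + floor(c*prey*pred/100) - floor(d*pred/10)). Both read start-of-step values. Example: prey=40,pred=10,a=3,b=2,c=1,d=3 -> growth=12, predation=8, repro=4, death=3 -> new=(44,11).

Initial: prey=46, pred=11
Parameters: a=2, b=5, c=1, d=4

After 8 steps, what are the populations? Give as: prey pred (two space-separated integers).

Answer: 13 2

Derivation:
Step 1: prey: 46+9-25=30; pred: 11+5-4=12
Step 2: prey: 30+6-18=18; pred: 12+3-4=11
Step 3: prey: 18+3-9=12; pred: 11+1-4=8
Step 4: prey: 12+2-4=10; pred: 8+0-3=5
Step 5: prey: 10+2-2=10; pred: 5+0-2=3
Step 6: prey: 10+2-1=11; pred: 3+0-1=2
Step 7: prey: 11+2-1=12; pred: 2+0-0=2
Step 8: prey: 12+2-1=13; pred: 2+0-0=2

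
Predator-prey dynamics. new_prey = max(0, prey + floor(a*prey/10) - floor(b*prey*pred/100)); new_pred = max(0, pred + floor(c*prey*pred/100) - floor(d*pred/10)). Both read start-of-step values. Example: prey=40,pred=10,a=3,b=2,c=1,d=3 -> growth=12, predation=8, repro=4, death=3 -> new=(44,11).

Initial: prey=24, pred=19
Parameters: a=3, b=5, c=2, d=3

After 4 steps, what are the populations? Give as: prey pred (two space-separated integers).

Answer: 0 11

Derivation:
Step 1: prey: 24+7-22=9; pred: 19+9-5=23
Step 2: prey: 9+2-10=1; pred: 23+4-6=21
Step 3: prey: 1+0-1=0; pred: 21+0-6=15
Step 4: prey: 0+0-0=0; pred: 15+0-4=11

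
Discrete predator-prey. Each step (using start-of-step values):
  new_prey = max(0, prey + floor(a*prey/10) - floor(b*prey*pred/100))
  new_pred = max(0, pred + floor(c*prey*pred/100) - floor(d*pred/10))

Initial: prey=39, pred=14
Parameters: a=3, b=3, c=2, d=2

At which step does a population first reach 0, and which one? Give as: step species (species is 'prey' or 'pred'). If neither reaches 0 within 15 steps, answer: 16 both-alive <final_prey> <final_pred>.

Step 1: prey: 39+11-16=34; pred: 14+10-2=22
Step 2: prey: 34+10-22=22; pred: 22+14-4=32
Step 3: prey: 22+6-21=7; pred: 32+14-6=40
Step 4: prey: 7+2-8=1; pred: 40+5-8=37
Step 5: prey: 1+0-1=0; pred: 37+0-7=30
First extinction: prey at step 5

Answer: 5 prey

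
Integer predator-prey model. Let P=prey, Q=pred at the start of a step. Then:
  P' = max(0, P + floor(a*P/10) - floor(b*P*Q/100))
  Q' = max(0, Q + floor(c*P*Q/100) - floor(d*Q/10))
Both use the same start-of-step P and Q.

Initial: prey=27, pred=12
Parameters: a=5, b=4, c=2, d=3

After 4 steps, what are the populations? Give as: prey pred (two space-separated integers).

Answer: 12 26

Derivation:
Step 1: prey: 27+13-12=28; pred: 12+6-3=15
Step 2: prey: 28+14-16=26; pred: 15+8-4=19
Step 3: prey: 26+13-19=20; pred: 19+9-5=23
Step 4: prey: 20+10-18=12; pred: 23+9-6=26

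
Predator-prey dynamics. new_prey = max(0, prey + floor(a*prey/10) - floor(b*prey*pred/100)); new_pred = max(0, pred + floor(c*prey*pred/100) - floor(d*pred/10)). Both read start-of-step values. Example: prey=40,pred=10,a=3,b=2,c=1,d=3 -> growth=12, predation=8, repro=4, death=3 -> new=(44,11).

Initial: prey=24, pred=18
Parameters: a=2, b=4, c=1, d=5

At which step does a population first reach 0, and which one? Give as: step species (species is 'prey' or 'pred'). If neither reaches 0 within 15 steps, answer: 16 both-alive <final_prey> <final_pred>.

Step 1: prey: 24+4-17=11; pred: 18+4-9=13
Step 2: prey: 11+2-5=8; pred: 13+1-6=8
Step 3: prey: 8+1-2=7; pred: 8+0-4=4
Step 4: prey: 7+1-1=7; pred: 4+0-2=2
Step 5: prey: 7+1-0=8; pred: 2+0-1=1
Step 6: prey: 8+1-0=9; pred: 1+0-0=1
Step 7: prey: 9+1-0=10; pred: 1+0-0=1
Step 8: prey: 10+2-0=12; pred: 1+0-0=1
Step 9: prey: 12+2-0=14; pred: 1+0-0=1
Step 10: prey: 14+2-0=16; pred: 1+0-0=1
Step 11: prey: 16+3-0=19; pred: 1+0-0=1
Step 12: prey: 19+3-0=22; pred: 1+0-0=1
Step 13: prey: 22+4-0=26; pred: 1+0-0=1
Step 14: prey: 26+5-1=30; pred: 1+0-0=1
Step 15: prey: 30+6-1=35; pred: 1+0-0=1
No extinction within 15 steps

Answer: 16 both-alive 35 1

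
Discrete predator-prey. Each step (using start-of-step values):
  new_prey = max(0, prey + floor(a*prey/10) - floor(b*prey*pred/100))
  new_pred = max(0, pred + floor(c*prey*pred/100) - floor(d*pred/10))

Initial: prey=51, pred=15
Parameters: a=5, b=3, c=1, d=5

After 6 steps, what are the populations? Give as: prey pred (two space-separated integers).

Step 1: prey: 51+25-22=54; pred: 15+7-7=15
Step 2: prey: 54+27-24=57; pred: 15+8-7=16
Step 3: prey: 57+28-27=58; pred: 16+9-8=17
Step 4: prey: 58+29-29=58; pred: 17+9-8=18
Step 5: prey: 58+29-31=56; pred: 18+10-9=19
Step 6: prey: 56+28-31=53; pred: 19+10-9=20

Answer: 53 20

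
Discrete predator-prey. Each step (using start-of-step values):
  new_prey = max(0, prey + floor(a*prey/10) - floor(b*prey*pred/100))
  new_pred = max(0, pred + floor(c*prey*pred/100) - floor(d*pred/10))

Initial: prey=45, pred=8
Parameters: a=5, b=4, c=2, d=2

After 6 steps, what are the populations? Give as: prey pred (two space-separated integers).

Step 1: prey: 45+22-14=53; pred: 8+7-1=14
Step 2: prey: 53+26-29=50; pred: 14+14-2=26
Step 3: prey: 50+25-52=23; pred: 26+26-5=47
Step 4: prey: 23+11-43=0; pred: 47+21-9=59
Step 5: prey: 0+0-0=0; pred: 59+0-11=48
Step 6: prey: 0+0-0=0; pred: 48+0-9=39

Answer: 0 39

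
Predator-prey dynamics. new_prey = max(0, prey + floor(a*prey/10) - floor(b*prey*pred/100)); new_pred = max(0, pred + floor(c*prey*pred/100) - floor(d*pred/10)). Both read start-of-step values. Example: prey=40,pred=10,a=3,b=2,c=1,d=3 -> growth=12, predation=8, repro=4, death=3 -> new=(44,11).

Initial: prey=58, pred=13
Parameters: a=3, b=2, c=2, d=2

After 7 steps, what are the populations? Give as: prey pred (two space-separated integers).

Answer: 0 49

Derivation:
Step 1: prey: 58+17-15=60; pred: 13+15-2=26
Step 2: prey: 60+18-31=47; pred: 26+31-5=52
Step 3: prey: 47+14-48=13; pred: 52+48-10=90
Step 4: prey: 13+3-23=0; pred: 90+23-18=95
Step 5: prey: 0+0-0=0; pred: 95+0-19=76
Step 6: prey: 0+0-0=0; pred: 76+0-15=61
Step 7: prey: 0+0-0=0; pred: 61+0-12=49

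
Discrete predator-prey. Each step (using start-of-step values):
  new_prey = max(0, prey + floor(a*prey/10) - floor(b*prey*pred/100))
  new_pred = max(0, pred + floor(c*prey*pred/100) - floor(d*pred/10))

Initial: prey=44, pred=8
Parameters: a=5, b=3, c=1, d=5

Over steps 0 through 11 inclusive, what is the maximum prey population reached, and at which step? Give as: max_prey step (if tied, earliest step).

Step 1: prey: 44+22-10=56; pred: 8+3-4=7
Step 2: prey: 56+28-11=73; pred: 7+3-3=7
Step 3: prey: 73+36-15=94; pred: 7+5-3=9
Step 4: prey: 94+47-25=116; pred: 9+8-4=13
Step 5: prey: 116+58-45=129; pred: 13+15-6=22
Step 6: prey: 129+64-85=108; pred: 22+28-11=39
Step 7: prey: 108+54-126=36; pred: 39+42-19=62
Step 8: prey: 36+18-66=0; pred: 62+22-31=53
Step 9: prey: 0+0-0=0; pred: 53+0-26=27
Step 10: prey: 0+0-0=0; pred: 27+0-13=14
Step 11: prey: 0+0-0=0; pred: 14+0-7=7
Max prey = 129 at step 5

Answer: 129 5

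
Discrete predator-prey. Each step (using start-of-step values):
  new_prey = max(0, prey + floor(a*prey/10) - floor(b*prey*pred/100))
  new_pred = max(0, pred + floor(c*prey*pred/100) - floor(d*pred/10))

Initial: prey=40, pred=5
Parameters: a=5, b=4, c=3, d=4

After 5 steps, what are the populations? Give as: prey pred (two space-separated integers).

Step 1: prey: 40+20-8=52; pred: 5+6-2=9
Step 2: prey: 52+26-18=60; pred: 9+14-3=20
Step 3: prey: 60+30-48=42; pred: 20+36-8=48
Step 4: prey: 42+21-80=0; pred: 48+60-19=89
Step 5: prey: 0+0-0=0; pred: 89+0-35=54

Answer: 0 54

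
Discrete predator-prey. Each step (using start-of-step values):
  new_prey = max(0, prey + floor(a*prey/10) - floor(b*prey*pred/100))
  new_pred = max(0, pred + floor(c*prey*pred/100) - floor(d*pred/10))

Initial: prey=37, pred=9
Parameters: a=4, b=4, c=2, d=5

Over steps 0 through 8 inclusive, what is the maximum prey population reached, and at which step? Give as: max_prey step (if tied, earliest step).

Answer: 38 1

Derivation:
Step 1: prey: 37+14-13=38; pred: 9+6-4=11
Step 2: prey: 38+15-16=37; pred: 11+8-5=14
Step 3: prey: 37+14-20=31; pred: 14+10-7=17
Step 4: prey: 31+12-21=22; pred: 17+10-8=19
Step 5: prey: 22+8-16=14; pred: 19+8-9=18
Step 6: prey: 14+5-10=9; pred: 18+5-9=14
Step 7: prey: 9+3-5=7; pred: 14+2-7=9
Step 8: prey: 7+2-2=7; pred: 9+1-4=6
Max prey = 38 at step 1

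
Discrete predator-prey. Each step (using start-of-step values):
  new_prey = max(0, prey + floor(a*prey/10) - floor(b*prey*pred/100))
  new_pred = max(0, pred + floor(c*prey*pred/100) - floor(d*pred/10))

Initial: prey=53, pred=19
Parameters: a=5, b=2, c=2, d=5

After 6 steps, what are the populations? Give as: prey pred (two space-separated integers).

Answer: 0 20

Derivation:
Step 1: prey: 53+26-20=59; pred: 19+20-9=30
Step 2: prey: 59+29-35=53; pred: 30+35-15=50
Step 3: prey: 53+26-53=26; pred: 50+53-25=78
Step 4: prey: 26+13-40=0; pred: 78+40-39=79
Step 5: prey: 0+0-0=0; pred: 79+0-39=40
Step 6: prey: 0+0-0=0; pred: 40+0-20=20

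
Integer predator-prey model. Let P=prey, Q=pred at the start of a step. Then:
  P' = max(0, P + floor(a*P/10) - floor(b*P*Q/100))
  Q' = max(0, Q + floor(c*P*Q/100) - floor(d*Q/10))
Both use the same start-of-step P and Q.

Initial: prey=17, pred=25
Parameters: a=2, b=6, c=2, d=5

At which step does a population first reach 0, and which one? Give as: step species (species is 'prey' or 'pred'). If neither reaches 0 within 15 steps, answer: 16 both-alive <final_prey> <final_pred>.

Step 1: prey: 17+3-25=0; pred: 25+8-12=21
First extinction: prey at step 1

Answer: 1 prey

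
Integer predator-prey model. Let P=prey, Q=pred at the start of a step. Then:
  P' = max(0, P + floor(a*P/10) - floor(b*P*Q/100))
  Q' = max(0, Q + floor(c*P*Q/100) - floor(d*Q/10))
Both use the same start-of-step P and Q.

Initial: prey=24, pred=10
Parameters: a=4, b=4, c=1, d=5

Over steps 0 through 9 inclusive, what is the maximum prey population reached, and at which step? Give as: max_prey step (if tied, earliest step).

Answer: 131 9

Derivation:
Step 1: prey: 24+9-9=24; pred: 10+2-5=7
Step 2: prey: 24+9-6=27; pred: 7+1-3=5
Step 3: prey: 27+10-5=32; pred: 5+1-2=4
Step 4: prey: 32+12-5=39; pred: 4+1-2=3
Step 5: prey: 39+15-4=50; pred: 3+1-1=3
Step 6: prey: 50+20-6=64; pred: 3+1-1=3
Step 7: prey: 64+25-7=82; pred: 3+1-1=3
Step 8: prey: 82+32-9=105; pred: 3+2-1=4
Step 9: prey: 105+42-16=131; pred: 4+4-2=6
Max prey = 131 at step 9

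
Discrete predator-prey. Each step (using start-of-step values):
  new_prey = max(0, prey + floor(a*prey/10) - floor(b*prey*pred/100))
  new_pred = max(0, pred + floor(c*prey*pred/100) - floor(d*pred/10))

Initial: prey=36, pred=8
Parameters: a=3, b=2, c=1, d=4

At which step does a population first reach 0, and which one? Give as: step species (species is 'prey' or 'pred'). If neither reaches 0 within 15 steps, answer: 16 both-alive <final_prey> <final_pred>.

Answer: 16 both-alive 5 8

Derivation:
Step 1: prey: 36+10-5=41; pred: 8+2-3=7
Step 2: prey: 41+12-5=48; pred: 7+2-2=7
Step 3: prey: 48+14-6=56; pred: 7+3-2=8
Step 4: prey: 56+16-8=64; pred: 8+4-3=9
Step 5: prey: 64+19-11=72; pred: 9+5-3=11
Step 6: prey: 72+21-15=78; pred: 11+7-4=14
Step 7: prey: 78+23-21=80; pred: 14+10-5=19
Step 8: prey: 80+24-30=74; pred: 19+15-7=27
Step 9: prey: 74+22-39=57; pred: 27+19-10=36
Step 10: prey: 57+17-41=33; pred: 36+20-14=42
Step 11: prey: 33+9-27=15; pred: 42+13-16=39
Step 12: prey: 15+4-11=8; pred: 39+5-15=29
Step 13: prey: 8+2-4=6; pred: 29+2-11=20
Step 14: prey: 6+1-2=5; pred: 20+1-8=13
Step 15: prey: 5+1-1=5; pred: 13+0-5=8
No extinction within 15 steps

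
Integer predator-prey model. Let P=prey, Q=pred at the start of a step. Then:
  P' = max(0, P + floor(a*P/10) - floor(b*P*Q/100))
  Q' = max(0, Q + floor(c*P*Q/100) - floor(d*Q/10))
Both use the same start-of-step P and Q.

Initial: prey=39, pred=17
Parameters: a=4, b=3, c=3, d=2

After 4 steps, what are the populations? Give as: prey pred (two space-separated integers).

Answer: 0 61

Derivation:
Step 1: prey: 39+15-19=35; pred: 17+19-3=33
Step 2: prey: 35+14-34=15; pred: 33+34-6=61
Step 3: prey: 15+6-27=0; pred: 61+27-12=76
Step 4: prey: 0+0-0=0; pred: 76+0-15=61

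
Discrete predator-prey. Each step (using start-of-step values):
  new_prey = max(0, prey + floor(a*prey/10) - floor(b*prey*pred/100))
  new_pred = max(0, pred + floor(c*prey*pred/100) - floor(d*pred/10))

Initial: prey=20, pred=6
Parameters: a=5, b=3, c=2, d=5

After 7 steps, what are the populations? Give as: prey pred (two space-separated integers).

Step 1: prey: 20+10-3=27; pred: 6+2-3=5
Step 2: prey: 27+13-4=36; pred: 5+2-2=5
Step 3: prey: 36+18-5=49; pred: 5+3-2=6
Step 4: prey: 49+24-8=65; pred: 6+5-3=8
Step 5: prey: 65+32-15=82; pred: 8+10-4=14
Step 6: prey: 82+41-34=89; pred: 14+22-7=29
Step 7: prey: 89+44-77=56; pred: 29+51-14=66

Answer: 56 66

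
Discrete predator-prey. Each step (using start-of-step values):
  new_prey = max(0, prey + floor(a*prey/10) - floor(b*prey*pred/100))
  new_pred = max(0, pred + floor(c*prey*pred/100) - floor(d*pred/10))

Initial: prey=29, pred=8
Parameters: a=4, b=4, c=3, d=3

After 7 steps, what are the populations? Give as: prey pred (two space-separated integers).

Step 1: prey: 29+11-9=31; pred: 8+6-2=12
Step 2: prey: 31+12-14=29; pred: 12+11-3=20
Step 3: prey: 29+11-23=17; pred: 20+17-6=31
Step 4: prey: 17+6-21=2; pred: 31+15-9=37
Step 5: prey: 2+0-2=0; pred: 37+2-11=28
Step 6: prey: 0+0-0=0; pred: 28+0-8=20
Step 7: prey: 0+0-0=0; pred: 20+0-6=14

Answer: 0 14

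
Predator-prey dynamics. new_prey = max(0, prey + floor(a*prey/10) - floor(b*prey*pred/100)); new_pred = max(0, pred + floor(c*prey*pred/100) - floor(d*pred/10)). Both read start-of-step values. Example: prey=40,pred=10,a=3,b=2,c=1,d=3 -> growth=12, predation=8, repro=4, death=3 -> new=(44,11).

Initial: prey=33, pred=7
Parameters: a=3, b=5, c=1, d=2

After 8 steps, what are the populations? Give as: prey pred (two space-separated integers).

Step 1: prey: 33+9-11=31; pred: 7+2-1=8
Step 2: prey: 31+9-12=28; pred: 8+2-1=9
Step 3: prey: 28+8-12=24; pred: 9+2-1=10
Step 4: prey: 24+7-12=19; pred: 10+2-2=10
Step 5: prey: 19+5-9=15; pred: 10+1-2=9
Step 6: prey: 15+4-6=13; pred: 9+1-1=9
Step 7: prey: 13+3-5=11; pred: 9+1-1=9
Step 8: prey: 11+3-4=10; pred: 9+0-1=8

Answer: 10 8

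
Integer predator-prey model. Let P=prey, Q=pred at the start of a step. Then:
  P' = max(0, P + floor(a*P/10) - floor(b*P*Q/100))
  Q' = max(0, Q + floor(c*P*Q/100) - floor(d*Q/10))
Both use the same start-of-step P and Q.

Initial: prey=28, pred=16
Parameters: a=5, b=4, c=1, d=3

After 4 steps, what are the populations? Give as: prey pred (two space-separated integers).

Step 1: prey: 28+14-17=25; pred: 16+4-4=16
Step 2: prey: 25+12-16=21; pred: 16+4-4=16
Step 3: prey: 21+10-13=18; pred: 16+3-4=15
Step 4: prey: 18+9-10=17; pred: 15+2-4=13

Answer: 17 13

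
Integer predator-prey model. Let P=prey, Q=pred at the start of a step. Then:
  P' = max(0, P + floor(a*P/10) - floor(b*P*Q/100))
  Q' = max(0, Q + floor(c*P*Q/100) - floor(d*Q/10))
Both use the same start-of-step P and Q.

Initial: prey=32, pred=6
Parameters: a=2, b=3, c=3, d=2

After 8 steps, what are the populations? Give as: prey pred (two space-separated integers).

Answer: 0 23

Derivation:
Step 1: prey: 32+6-5=33; pred: 6+5-1=10
Step 2: prey: 33+6-9=30; pred: 10+9-2=17
Step 3: prey: 30+6-15=21; pred: 17+15-3=29
Step 4: prey: 21+4-18=7; pred: 29+18-5=42
Step 5: prey: 7+1-8=0; pred: 42+8-8=42
Step 6: prey: 0+0-0=0; pred: 42+0-8=34
Step 7: prey: 0+0-0=0; pred: 34+0-6=28
Step 8: prey: 0+0-0=0; pred: 28+0-5=23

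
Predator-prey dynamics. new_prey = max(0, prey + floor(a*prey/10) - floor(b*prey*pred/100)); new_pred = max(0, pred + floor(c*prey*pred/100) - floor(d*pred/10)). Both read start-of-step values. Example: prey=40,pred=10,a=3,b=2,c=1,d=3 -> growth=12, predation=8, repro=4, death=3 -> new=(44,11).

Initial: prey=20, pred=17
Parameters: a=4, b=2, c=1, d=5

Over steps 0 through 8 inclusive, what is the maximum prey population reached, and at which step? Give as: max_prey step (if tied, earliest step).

Step 1: prey: 20+8-6=22; pred: 17+3-8=12
Step 2: prey: 22+8-5=25; pred: 12+2-6=8
Step 3: prey: 25+10-4=31; pred: 8+2-4=6
Step 4: prey: 31+12-3=40; pred: 6+1-3=4
Step 5: prey: 40+16-3=53; pred: 4+1-2=3
Step 6: prey: 53+21-3=71; pred: 3+1-1=3
Step 7: prey: 71+28-4=95; pred: 3+2-1=4
Step 8: prey: 95+38-7=126; pred: 4+3-2=5
Max prey = 126 at step 8

Answer: 126 8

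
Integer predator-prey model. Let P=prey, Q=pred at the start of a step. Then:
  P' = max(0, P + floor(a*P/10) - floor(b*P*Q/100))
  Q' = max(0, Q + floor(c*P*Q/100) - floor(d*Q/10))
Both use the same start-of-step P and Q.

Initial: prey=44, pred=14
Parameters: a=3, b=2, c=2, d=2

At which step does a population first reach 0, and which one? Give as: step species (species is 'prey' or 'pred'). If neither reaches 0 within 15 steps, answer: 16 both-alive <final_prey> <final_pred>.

Step 1: prey: 44+13-12=45; pred: 14+12-2=24
Step 2: prey: 45+13-21=37; pred: 24+21-4=41
Step 3: prey: 37+11-30=18; pred: 41+30-8=63
Step 4: prey: 18+5-22=1; pred: 63+22-12=73
Step 5: prey: 1+0-1=0; pred: 73+1-14=60
First extinction: prey at step 5

Answer: 5 prey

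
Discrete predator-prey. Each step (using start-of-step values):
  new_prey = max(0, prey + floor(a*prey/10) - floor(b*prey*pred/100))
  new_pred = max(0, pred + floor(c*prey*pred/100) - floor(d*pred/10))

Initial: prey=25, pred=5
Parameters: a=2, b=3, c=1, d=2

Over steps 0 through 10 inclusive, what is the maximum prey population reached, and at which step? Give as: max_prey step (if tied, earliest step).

Step 1: prey: 25+5-3=27; pred: 5+1-1=5
Step 2: prey: 27+5-4=28; pred: 5+1-1=5
Step 3: prey: 28+5-4=29; pred: 5+1-1=5
Step 4: prey: 29+5-4=30; pred: 5+1-1=5
Step 5: prey: 30+6-4=32; pred: 5+1-1=5
Step 6: prey: 32+6-4=34; pred: 5+1-1=5
Step 7: prey: 34+6-5=35; pred: 5+1-1=5
Step 8: prey: 35+7-5=37; pred: 5+1-1=5
Step 9: prey: 37+7-5=39; pred: 5+1-1=5
Step 10: prey: 39+7-5=41; pred: 5+1-1=5
Max prey = 41 at step 10

Answer: 41 10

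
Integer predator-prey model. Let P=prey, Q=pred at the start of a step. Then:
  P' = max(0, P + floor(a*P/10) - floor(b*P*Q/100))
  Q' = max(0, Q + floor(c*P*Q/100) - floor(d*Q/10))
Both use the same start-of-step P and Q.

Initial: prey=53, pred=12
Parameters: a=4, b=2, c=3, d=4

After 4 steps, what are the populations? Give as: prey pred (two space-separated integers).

Step 1: prey: 53+21-12=62; pred: 12+19-4=27
Step 2: prey: 62+24-33=53; pred: 27+50-10=67
Step 3: prey: 53+21-71=3; pred: 67+106-26=147
Step 4: prey: 3+1-8=0; pred: 147+13-58=102

Answer: 0 102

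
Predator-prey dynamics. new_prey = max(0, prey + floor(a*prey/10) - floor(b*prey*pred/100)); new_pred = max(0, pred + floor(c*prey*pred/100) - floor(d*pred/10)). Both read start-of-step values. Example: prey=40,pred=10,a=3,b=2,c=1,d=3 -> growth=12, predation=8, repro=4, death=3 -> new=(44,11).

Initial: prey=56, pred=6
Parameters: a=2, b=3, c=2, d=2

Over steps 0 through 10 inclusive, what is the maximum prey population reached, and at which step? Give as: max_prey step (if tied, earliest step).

Step 1: prey: 56+11-10=57; pred: 6+6-1=11
Step 2: prey: 57+11-18=50; pred: 11+12-2=21
Step 3: prey: 50+10-31=29; pred: 21+21-4=38
Step 4: prey: 29+5-33=1; pred: 38+22-7=53
Step 5: prey: 1+0-1=0; pred: 53+1-10=44
Step 6: prey: 0+0-0=0; pred: 44+0-8=36
Step 7: prey: 0+0-0=0; pred: 36+0-7=29
Step 8: prey: 0+0-0=0; pred: 29+0-5=24
Step 9: prey: 0+0-0=0; pred: 24+0-4=20
Step 10: prey: 0+0-0=0; pred: 20+0-4=16
Max prey = 57 at step 1

Answer: 57 1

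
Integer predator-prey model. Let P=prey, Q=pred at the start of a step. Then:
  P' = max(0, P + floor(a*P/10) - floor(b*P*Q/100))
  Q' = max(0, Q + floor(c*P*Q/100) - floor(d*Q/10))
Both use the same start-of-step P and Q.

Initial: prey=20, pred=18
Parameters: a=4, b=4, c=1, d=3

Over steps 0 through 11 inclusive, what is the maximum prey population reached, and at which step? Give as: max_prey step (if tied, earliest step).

Step 1: prey: 20+8-14=14; pred: 18+3-5=16
Step 2: prey: 14+5-8=11; pred: 16+2-4=14
Step 3: prey: 11+4-6=9; pred: 14+1-4=11
Step 4: prey: 9+3-3=9; pred: 11+0-3=8
Step 5: prey: 9+3-2=10; pred: 8+0-2=6
Step 6: prey: 10+4-2=12; pred: 6+0-1=5
Step 7: prey: 12+4-2=14; pred: 5+0-1=4
Step 8: prey: 14+5-2=17; pred: 4+0-1=3
Step 9: prey: 17+6-2=21; pred: 3+0-0=3
Step 10: prey: 21+8-2=27; pred: 3+0-0=3
Step 11: prey: 27+10-3=34; pred: 3+0-0=3
Max prey = 34 at step 11

Answer: 34 11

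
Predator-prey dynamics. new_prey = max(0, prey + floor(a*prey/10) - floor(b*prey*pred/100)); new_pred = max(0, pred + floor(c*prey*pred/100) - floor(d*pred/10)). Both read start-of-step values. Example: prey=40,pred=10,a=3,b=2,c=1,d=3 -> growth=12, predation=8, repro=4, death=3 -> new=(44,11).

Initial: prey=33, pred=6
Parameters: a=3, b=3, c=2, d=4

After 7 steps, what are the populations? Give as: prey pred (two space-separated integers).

Step 1: prey: 33+9-5=37; pred: 6+3-2=7
Step 2: prey: 37+11-7=41; pred: 7+5-2=10
Step 3: prey: 41+12-12=41; pred: 10+8-4=14
Step 4: prey: 41+12-17=36; pred: 14+11-5=20
Step 5: prey: 36+10-21=25; pred: 20+14-8=26
Step 6: prey: 25+7-19=13; pred: 26+13-10=29
Step 7: prey: 13+3-11=5; pred: 29+7-11=25

Answer: 5 25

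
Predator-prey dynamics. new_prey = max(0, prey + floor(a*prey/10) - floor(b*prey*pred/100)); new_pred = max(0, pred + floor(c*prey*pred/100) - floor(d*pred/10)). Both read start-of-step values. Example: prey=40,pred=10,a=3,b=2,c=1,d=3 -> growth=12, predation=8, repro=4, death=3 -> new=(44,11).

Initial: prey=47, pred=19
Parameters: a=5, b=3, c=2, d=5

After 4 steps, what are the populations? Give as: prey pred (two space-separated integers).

Step 1: prey: 47+23-26=44; pred: 19+17-9=27
Step 2: prey: 44+22-35=31; pred: 27+23-13=37
Step 3: prey: 31+15-34=12; pred: 37+22-18=41
Step 4: prey: 12+6-14=4; pred: 41+9-20=30

Answer: 4 30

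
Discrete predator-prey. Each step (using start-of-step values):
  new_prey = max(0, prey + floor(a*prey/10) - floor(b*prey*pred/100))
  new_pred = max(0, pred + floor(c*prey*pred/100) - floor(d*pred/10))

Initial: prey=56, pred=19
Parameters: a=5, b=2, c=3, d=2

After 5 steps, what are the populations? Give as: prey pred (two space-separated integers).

Answer: 0 150

Derivation:
Step 1: prey: 56+28-21=63; pred: 19+31-3=47
Step 2: prey: 63+31-59=35; pred: 47+88-9=126
Step 3: prey: 35+17-88=0; pred: 126+132-25=233
Step 4: prey: 0+0-0=0; pred: 233+0-46=187
Step 5: prey: 0+0-0=0; pred: 187+0-37=150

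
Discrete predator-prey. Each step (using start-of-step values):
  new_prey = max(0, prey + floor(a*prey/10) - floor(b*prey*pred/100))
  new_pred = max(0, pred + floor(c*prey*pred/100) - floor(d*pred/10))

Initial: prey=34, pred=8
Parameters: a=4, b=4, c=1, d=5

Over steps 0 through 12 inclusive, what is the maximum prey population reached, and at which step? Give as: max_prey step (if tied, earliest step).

Step 1: prey: 34+13-10=37; pred: 8+2-4=6
Step 2: prey: 37+14-8=43; pred: 6+2-3=5
Step 3: prey: 43+17-8=52; pred: 5+2-2=5
Step 4: prey: 52+20-10=62; pred: 5+2-2=5
Step 5: prey: 62+24-12=74; pred: 5+3-2=6
Step 6: prey: 74+29-17=86; pred: 6+4-3=7
Step 7: prey: 86+34-24=96; pred: 7+6-3=10
Step 8: prey: 96+38-38=96; pred: 10+9-5=14
Step 9: prey: 96+38-53=81; pred: 14+13-7=20
Step 10: prey: 81+32-64=49; pred: 20+16-10=26
Step 11: prey: 49+19-50=18; pred: 26+12-13=25
Step 12: prey: 18+7-18=7; pred: 25+4-12=17
Max prey = 96 at step 7

Answer: 96 7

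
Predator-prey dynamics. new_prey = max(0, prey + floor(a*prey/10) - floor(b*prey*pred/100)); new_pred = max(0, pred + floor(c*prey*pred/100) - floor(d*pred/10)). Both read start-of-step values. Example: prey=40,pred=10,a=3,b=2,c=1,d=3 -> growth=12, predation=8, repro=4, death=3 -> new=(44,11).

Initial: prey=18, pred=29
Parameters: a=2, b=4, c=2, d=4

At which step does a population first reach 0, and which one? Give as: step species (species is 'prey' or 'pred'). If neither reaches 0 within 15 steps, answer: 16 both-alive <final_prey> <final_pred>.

Answer: 2 prey

Derivation:
Step 1: prey: 18+3-20=1; pred: 29+10-11=28
Step 2: prey: 1+0-1=0; pred: 28+0-11=17
First extinction: prey at step 2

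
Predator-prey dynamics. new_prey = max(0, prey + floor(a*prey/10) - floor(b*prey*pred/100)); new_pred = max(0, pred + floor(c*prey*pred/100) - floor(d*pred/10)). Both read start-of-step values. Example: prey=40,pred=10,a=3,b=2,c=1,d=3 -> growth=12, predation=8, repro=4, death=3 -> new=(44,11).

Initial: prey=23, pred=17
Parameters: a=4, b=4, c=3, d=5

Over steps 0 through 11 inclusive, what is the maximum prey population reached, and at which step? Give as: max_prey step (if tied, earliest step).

Answer: 29 11

Derivation:
Step 1: prey: 23+9-15=17; pred: 17+11-8=20
Step 2: prey: 17+6-13=10; pred: 20+10-10=20
Step 3: prey: 10+4-8=6; pred: 20+6-10=16
Step 4: prey: 6+2-3=5; pred: 16+2-8=10
Step 5: prey: 5+2-2=5; pred: 10+1-5=6
Step 6: prey: 5+2-1=6; pred: 6+0-3=3
Step 7: prey: 6+2-0=8; pred: 3+0-1=2
Step 8: prey: 8+3-0=11; pred: 2+0-1=1
Step 9: prey: 11+4-0=15; pred: 1+0-0=1
Step 10: prey: 15+6-0=21; pred: 1+0-0=1
Step 11: prey: 21+8-0=29; pred: 1+0-0=1
Max prey = 29 at step 11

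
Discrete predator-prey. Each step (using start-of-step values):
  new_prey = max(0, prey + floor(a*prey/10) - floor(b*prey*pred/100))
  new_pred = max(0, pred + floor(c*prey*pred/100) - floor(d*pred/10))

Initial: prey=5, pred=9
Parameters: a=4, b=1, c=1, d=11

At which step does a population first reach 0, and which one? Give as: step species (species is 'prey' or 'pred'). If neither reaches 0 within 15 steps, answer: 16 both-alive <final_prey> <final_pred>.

Answer: 1 pred

Derivation:
Step 1: prey: 5+2-0=7; pred: 9+0-9=0
First extinction: pred at step 1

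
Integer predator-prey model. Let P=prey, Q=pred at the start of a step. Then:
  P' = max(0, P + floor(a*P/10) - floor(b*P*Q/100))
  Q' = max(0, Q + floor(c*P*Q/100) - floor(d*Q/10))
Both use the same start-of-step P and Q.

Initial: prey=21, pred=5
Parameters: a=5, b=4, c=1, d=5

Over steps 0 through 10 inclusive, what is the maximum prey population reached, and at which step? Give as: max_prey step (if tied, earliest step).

Answer: 188 8

Derivation:
Step 1: prey: 21+10-4=27; pred: 5+1-2=4
Step 2: prey: 27+13-4=36; pred: 4+1-2=3
Step 3: prey: 36+18-4=50; pred: 3+1-1=3
Step 4: prey: 50+25-6=69; pred: 3+1-1=3
Step 5: prey: 69+34-8=95; pred: 3+2-1=4
Step 6: prey: 95+47-15=127; pred: 4+3-2=5
Step 7: prey: 127+63-25=165; pred: 5+6-2=9
Step 8: prey: 165+82-59=188; pred: 9+14-4=19
Step 9: prey: 188+94-142=140; pred: 19+35-9=45
Step 10: prey: 140+70-252=0; pred: 45+63-22=86
Max prey = 188 at step 8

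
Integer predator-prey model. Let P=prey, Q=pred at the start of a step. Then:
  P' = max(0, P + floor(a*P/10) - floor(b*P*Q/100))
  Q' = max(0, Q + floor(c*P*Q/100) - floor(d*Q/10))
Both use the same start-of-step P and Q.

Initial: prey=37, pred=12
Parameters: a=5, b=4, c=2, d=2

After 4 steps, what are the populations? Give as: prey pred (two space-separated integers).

Step 1: prey: 37+18-17=38; pred: 12+8-2=18
Step 2: prey: 38+19-27=30; pred: 18+13-3=28
Step 3: prey: 30+15-33=12; pred: 28+16-5=39
Step 4: prey: 12+6-18=0; pred: 39+9-7=41

Answer: 0 41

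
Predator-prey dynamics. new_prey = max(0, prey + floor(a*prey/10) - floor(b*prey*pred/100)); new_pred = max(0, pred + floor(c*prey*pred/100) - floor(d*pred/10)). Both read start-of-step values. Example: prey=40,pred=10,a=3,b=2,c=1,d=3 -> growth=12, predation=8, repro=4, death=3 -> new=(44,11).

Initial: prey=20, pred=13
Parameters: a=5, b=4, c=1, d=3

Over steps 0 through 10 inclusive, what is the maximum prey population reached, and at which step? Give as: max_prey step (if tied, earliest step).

Step 1: prey: 20+10-10=20; pred: 13+2-3=12
Step 2: prey: 20+10-9=21; pred: 12+2-3=11
Step 3: prey: 21+10-9=22; pred: 11+2-3=10
Step 4: prey: 22+11-8=25; pred: 10+2-3=9
Step 5: prey: 25+12-9=28; pred: 9+2-2=9
Step 6: prey: 28+14-10=32; pred: 9+2-2=9
Step 7: prey: 32+16-11=37; pred: 9+2-2=9
Step 8: prey: 37+18-13=42; pred: 9+3-2=10
Step 9: prey: 42+21-16=47; pred: 10+4-3=11
Step 10: prey: 47+23-20=50; pred: 11+5-3=13
Max prey = 50 at step 10

Answer: 50 10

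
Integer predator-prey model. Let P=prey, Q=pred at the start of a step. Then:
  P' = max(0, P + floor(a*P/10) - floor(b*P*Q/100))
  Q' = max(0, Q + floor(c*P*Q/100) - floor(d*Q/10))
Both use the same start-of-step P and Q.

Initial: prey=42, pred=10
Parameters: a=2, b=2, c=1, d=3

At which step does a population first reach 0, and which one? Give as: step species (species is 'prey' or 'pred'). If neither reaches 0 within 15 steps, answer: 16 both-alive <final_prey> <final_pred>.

Answer: 16 both-alive 18 6

Derivation:
Step 1: prey: 42+8-8=42; pred: 10+4-3=11
Step 2: prey: 42+8-9=41; pred: 11+4-3=12
Step 3: prey: 41+8-9=40; pred: 12+4-3=13
Step 4: prey: 40+8-10=38; pred: 13+5-3=15
Step 5: prey: 38+7-11=34; pred: 15+5-4=16
Step 6: prey: 34+6-10=30; pred: 16+5-4=17
Step 7: prey: 30+6-10=26; pred: 17+5-5=17
Step 8: prey: 26+5-8=23; pred: 17+4-5=16
Step 9: prey: 23+4-7=20; pred: 16+3-4=15
Step 10: prey: 20+4-6=18; pred: 15+3-4=14
Step 11: prey: 18+3-5=16; pred: 14+2-4=12
Step 12: prey: 16+3-3=16; pred: 12+1-3=10
Step 13: prey: 16+3-3=16; pred: 10+1-3=8
Step 14: prey: 16+3-2=17; pred: 8+1-2=7
Step 15: prey: 17+3-2=18; pred: 7+1-2=6
No extinction within 15 steps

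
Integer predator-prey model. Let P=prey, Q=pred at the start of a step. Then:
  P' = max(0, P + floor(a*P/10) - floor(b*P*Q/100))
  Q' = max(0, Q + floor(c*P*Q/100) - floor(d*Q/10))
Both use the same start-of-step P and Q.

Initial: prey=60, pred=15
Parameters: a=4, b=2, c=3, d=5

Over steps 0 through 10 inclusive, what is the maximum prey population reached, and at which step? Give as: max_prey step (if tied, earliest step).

Step 1: prey: 60+24-18=66; pred: 15+27-7=35
Step 2: prey: 66+26-46=46; pred: 35+69-17=87
Step 3: prey: 46+18-80=0; pred: 87+120-43=164
Step 4: prey: 0+0-0=0; pred: 164+0-82=82
Step 5: prey: 0+0-0=0; pred: 82+0-41=41
Step 6: prey: 0+0-0=0; pred: 41+0-20=21
Step 7: prey: 0+0-0=0; pred: 21+0-10=11
Step 8: prey: 0+0-0=0; pred: 11+0-5=6
Step 9: prey: 0+0-0=0; pred: 6+0-3=3
Step 10: prey: 0+0-0=0; pred: 3+0-1=2
Max prey = 66 at step 1

Answer: 66 1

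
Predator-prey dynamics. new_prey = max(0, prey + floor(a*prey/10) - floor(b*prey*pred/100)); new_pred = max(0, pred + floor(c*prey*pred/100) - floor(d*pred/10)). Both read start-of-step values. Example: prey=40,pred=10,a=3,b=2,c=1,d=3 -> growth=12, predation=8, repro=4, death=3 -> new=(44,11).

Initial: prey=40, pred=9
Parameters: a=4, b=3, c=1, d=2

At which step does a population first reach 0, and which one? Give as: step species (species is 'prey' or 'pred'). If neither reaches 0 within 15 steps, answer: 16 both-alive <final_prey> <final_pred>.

Step 1: prey: 40+16-10=46; pred: 9+3-1=11
Step 2: prey: 46+18-15=49; pred: 11+5-2=14
Step 3: prey: 49+19-20=48; pred: 14+6-2=18
Step 4: prey: 48+19-25=42; pred: 18+8-3=23
Step 5: prey: 42+16-28=30; pred: 23+9-4=28
Step 6: prey: 30+12-25=17; pred: 28+8-5=31
Step 7: prey: 17+6-15=8; pred: 31+5-6=30
Step 8: prey: 8+3-7=4; pred: 30+2-6=26
Step 9: prey: 4+1-3=2; pred: 26+1-5=22
Step 10: prey: 2+0-1=1; pred: 22+0-4=18
Step 11: prey: 1+0-0=1; pred: 18+0-3=15
Step 12: prey: 1+0-0=1; pred: 15+0-3=12
Step 13: prey: 1+0-0=1; pred: 12+0-2=10
Step 14: prey: 1+0-0=1; pred: 10+0-2=8
Step 15: prey: 1+0-0=1; pred: 8+0-1=7
No extinction within 15 steps

Answer: 16 both-alive 1 7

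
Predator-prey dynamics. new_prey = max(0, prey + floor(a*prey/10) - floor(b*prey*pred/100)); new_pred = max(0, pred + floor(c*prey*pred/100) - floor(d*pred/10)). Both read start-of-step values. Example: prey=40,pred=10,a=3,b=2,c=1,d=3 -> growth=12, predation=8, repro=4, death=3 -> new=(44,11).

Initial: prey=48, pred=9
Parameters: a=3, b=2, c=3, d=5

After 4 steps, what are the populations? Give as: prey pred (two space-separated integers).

Step 1: prey: 48+14-8=54; pred: 9+12-4=17
Step 2: prey: 54+16-18=52; pred: 17+27-8=36
Step 3: prey: 52+15-37=30; pred: 36+56-18=74
Step 4: prey: 30+9-44=0; pred: 74+66-37=103

Answer: 0 103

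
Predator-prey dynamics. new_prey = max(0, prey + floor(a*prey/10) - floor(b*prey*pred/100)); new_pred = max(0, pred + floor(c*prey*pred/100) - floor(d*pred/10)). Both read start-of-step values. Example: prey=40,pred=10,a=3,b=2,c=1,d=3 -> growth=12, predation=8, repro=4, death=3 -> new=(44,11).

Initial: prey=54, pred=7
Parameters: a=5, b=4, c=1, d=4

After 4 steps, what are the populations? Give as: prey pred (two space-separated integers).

Answer: 85 19

Derivation:
Step 1: prey: 54+27-15=66; pred: 7+3-2=8
Step 2: prey: 66+33-21=78; pred: 8+5-3=10
Step 3: prey: 78+39-31=86; pred: 10+7-4=13
Step 4: prey: 86+43-44=85; pred: 13+11-5=19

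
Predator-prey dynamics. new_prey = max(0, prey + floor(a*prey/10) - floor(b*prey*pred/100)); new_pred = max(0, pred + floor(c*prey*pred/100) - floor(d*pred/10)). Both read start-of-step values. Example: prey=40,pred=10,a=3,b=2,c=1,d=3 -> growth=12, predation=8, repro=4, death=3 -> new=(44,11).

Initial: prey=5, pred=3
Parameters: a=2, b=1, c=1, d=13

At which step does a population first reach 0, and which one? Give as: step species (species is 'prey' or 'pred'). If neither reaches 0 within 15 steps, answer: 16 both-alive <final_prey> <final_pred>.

Answer: 1 pred

Derivation:
Step 1: prey: 5+1-0=6; pred: 3+0-3=0
First extinction: pred at step 1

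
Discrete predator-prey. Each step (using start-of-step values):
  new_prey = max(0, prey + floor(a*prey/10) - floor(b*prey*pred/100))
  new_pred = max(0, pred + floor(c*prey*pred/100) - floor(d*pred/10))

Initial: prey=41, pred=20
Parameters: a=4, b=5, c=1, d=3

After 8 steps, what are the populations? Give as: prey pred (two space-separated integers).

Answer: 1 3

Derivation:
Step 1: prey: 41+16-41=16; pred: 20+8-6=22
Step 2: prey: 16+6-17=5; pred: 22+3-6=19
Step 3: prey: 5+2-4=3; pred: 19+0-5=14
Step 4: prey: 3+1-2=2; pred: 14+0-4=10
Step 5: prey: 2+0-1=1; pred: 10+0-3=7
Step 6: prey: 1+0-0=1; pred: 7+0-2=5
Step 7: prey: 1+0-0=1; pred: 5+0-1=4
Step 8: prey: 1+0-0=1; pred: 4+0-1=3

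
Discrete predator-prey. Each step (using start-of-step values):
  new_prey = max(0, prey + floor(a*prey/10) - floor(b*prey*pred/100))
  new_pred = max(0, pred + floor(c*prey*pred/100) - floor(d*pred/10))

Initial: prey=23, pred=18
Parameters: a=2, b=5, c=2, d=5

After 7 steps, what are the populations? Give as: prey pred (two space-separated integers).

Answer: 2 1

Derivation:
Step 1: prey: 23+4-20=7; pred: 18+8-9=17
Step 2: prey: 7+1-5=3; pred: 17+2-8=11
Step 3: prey: 3+0-1=2; pred: 11+0-5=6
Step 4: prey: 2+0-0=2; pred: 6+0-3=3
Step 5: prey: 2+0-0=2; pred: 3+0-1=2
Step 6: prey: 2+0-0=2; pred: 2+0-1=1
Step 7: prey: 2+0-0=2; pred: 1+0-0=1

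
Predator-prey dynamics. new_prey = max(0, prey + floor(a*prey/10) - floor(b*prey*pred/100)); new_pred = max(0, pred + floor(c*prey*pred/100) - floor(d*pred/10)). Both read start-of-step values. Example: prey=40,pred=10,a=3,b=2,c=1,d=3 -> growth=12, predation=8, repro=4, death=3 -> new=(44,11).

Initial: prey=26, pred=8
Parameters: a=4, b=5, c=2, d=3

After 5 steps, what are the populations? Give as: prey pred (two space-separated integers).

Answer: 9 14

Derivation:
Step 1: prey: 26+10-10=26; pred: 8+4-2=10
Step 2: prey: 26+10-13=23; pred: 10+5-3=12
Step 3: prey: 23+9-13=19; pred: 12+5-3=14
Step 4: prey: 19+7-13=13; pred: 14+5-4=15
Step 5: prey: 13+5-9=9; pred: 15+3-4=14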